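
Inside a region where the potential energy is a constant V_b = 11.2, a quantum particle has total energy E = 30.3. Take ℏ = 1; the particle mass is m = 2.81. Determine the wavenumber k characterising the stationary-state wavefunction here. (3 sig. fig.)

With E > V_b the solution is oscillatory, ψ ∝ e^{±ikx} with k = √(2m(E − V_b))/ℏ.
k = √(2 × 2.81 × 19.1) = 10.36.

k = 10.4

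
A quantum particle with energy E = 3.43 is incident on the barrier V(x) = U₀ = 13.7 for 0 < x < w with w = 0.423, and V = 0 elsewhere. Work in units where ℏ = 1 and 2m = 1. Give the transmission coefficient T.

T = 0.186

Since E < U₀ the interior solution is evanescent with decay constant κ = √(2m(U₀ − E))/ℏ = 3.205.
κw = 1.356, sinh(κw) = 1.811.
The exact tunnelling result is T⁻¹ = 1 + U₀² sinh²(κw) / [4E(U₀ − E)] = 5.367, so T = 0.186.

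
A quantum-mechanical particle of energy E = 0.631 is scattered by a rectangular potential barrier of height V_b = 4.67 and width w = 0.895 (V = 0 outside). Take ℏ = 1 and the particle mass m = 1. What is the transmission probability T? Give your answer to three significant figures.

E < V_b: inside the barrier ψ ∝ e^{±κx} with κ = √(2m(V_b − E))/ℏ = 2.842.
κw = 2.544, sinh(κw) = 6.324.
Matching ψ, ψ′ at both faces gives T = [1 + V_b² sinh²(κw) / (4E(V_b − E))]⁻¹ = 1/86.57 = 0.0116.

T = 0.0116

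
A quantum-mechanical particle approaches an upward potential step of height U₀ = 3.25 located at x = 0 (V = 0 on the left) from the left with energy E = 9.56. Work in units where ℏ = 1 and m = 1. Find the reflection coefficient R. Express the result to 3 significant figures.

R = 0.0107

On each side the TISE gives plane waves with k = √(2m(E − V))/ℏ: k₁ = √(2·1·9.56) = 4.373, k₂ = √(2·1·6.31) = 3.552.
Matching ψ and ψ′ at x = 0 gives r = (k₁ − k₂)/(k₁ + k₂), so R = r² = 0.01071 and T = 1 − R = 0.9893.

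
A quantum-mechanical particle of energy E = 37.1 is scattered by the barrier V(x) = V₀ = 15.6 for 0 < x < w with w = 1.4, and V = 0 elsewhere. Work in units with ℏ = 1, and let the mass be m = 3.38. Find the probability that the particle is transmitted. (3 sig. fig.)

Above the barrier the interior wavenumber is k₂ = √(2m(E − V₀))/ℏ = 12.06, giving phase k₂w = 16.88.
Matching at both interfaces gives T⁻¹ = 1 + V₀² sin²(k₂w) / [4E(E − V₀)] = 1.065, hence T = 0.939.

T = 0.939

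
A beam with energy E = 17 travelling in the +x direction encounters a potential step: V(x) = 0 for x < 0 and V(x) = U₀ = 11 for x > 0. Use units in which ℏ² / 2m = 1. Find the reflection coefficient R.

On each side the TISE gives plane waves with k = √(2m(E − V))/ℏ: k₁ = √(2·½·17) = 4.123, k₂ = √(2·½·6) = 2.449.
Continuity of ψ and ψ′ at the step yields the reflection amplitude r = (k₁ − k₂)/(k₁ + k₂) = 0.2546; thus R = |r|² = 0.06484, T = 0.9352.

R = 0.0648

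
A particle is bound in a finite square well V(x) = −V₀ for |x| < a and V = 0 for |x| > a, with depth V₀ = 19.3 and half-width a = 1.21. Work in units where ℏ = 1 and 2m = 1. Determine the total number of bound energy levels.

N = 4

The dimensionless depth is z₀ = a√(2mV₀)/ℏ = 1.21 × √(19.30) = 5.316.
A new bound state (alternating even/odd) appears each time z₀ passes a multiple of π/2, so N = ⌊2z₀/π⌋ + 1 = ⌊3.384⌋ + 1 = 4.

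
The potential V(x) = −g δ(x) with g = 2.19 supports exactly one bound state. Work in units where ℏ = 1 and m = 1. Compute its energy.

The bound state is ψ(x) = √κ e^{−κ|x|}. The derivative jump ψ'(0⁺) − ψ'(0⁻) = −(2mg/ℏ²)ψ(0) fixes κ = mg/ℏ² = 2.190.
Then E = −ℏ²κ²/(2m) = −mg²/(2ℏ²) = -2.398.

E = -2.40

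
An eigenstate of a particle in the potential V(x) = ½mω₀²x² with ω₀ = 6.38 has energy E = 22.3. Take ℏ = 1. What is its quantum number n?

E_n = ℏω₀(n + ½) ⇒ n = E/(ℏω₀) − ½ = 22.3/6.38 − 0.5 = 2.995 → n = 3.

n = 3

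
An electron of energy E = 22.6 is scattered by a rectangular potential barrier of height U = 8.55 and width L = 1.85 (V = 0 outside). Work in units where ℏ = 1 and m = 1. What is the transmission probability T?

E > U: inside the barrier k₂ = √(2m(E − U))/ℏ = 5.301, k₂L = 9.807.
T = [1 + U² sin²(k₂L) / (4E(E − U))]⁻¹ = 1/1.008 = 0.992.

T = 0.992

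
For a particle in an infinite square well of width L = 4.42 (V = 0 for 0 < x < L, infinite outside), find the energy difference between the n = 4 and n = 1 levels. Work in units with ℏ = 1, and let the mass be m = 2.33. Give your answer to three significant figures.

E_n = n²π²ℏ²/(2mL²), so ΔE = (4² − 1²) π²ℏ²/(2mL²).
ΔE = 15 × π² / (2 × 2.33 × 4.42²) = 1.626.

ΔE = 1.63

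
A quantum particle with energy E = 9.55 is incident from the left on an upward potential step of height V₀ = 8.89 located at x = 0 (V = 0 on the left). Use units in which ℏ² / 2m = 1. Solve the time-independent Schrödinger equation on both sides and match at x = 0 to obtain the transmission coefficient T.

The wavenumbers are k₁ = √(2mE)/ℏ = 3.090 on the left and k₂ = √(2m(E − V₀))/ℏ = 0.8124 on the right.
Continuity of ψ and ψ′ at the step yields the reflection amplitude r = (k₁ − k₂)/(k₁ + k₂) = 0.5837; thus R = |r|² = 0.3407, T = 0.6593.

T = 0.659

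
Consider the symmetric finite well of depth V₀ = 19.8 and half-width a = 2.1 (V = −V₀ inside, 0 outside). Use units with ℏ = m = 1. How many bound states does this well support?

N = 9

The dimensionless depth is z₀ = a√(2mV₀)/ℏ = 2.1 × √(39.60) = 13.21.
A new bound state (alternating even/odd) appears each time z₀ passes a multiple of π/2, so N = ⌊2z₀/π⌋ + 1 = ⌊8.413⌋ + 1 = 9.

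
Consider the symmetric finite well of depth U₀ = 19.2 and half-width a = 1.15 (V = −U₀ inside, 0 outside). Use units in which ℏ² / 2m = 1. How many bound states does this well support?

Define the well-strength parameter z₀ = (a/ℏ)√(2mU₀) = 1.15 × √(2·0.5·19.2) = 5.039.
A new bound state (alternating even/odd) appears each time z₀ passes a multiple of π/2, so N = ⌊2z₀/π⌋ + 1 = ⌊3.208⌋ + 1 = 4.

N = 4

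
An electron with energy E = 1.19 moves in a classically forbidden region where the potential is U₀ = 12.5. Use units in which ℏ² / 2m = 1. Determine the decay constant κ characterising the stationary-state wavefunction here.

Since E < U₀ the TISE in this region is ψ'' = κ²ψ with κ = √(2m(U₀ − E))/ℏ.
κ = √(2 × 0.5 × 11.31) = 3.363.

κ = 3.36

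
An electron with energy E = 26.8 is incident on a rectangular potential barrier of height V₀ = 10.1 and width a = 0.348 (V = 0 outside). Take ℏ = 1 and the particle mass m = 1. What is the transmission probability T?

E > V₀: inside the barrier k₂ = √(2m(E − V₀))/ℏ = 5.779, k₂a = 2.011.
Matching at both interfaces gives T⁻¹ = 1 + V₀² sin²(k₂a) / [4E(E − V₀)] = 1.047, hence T = 0.955.

T = 0.955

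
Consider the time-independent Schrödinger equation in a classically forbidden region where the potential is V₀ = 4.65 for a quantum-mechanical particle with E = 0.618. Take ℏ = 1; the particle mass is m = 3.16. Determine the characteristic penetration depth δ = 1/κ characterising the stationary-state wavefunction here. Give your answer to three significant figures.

Since E < V₀ the TISE in this region is ψ'' = κ²ψ with κ = √(2m(V₀ − E))/ℏ.
κ = √(2 × 3.16 × 4.032) = 5.048. The penetration depth is δ = 1/κ = 0.198.

δ = 0.198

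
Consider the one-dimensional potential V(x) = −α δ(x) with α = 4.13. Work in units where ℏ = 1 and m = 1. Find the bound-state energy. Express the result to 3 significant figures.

For x ≠ 0 the bound state is ψ ∝ e^{−κ|x|}; integrating the TISE across the delta gives the cusp condition 2κ = 2mα/ℏ², so κ = 4.130.
Then E = −ℏ²κ²/(2m) = −mα²/(2ℏ²) = -8.528.

E = -8.53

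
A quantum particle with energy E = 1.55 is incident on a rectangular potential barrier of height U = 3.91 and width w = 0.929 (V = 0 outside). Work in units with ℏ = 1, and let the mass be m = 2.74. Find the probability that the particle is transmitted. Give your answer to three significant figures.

T = 0.00479

E < U: inside the barrier ψ ∝ e^{±κx} with κ = √(2m(U − E))/ℏ = 3.596.
κw = 3.341, sinh(κw) = 14.10.
The exact tunnelling result is T⁻¹ = 1 + U² sinh²(κw) / [4E(U − E)] = 208.9, so T = 0.00479.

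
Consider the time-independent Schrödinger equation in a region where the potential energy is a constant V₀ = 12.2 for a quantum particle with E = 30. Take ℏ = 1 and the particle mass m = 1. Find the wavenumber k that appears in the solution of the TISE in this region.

With E > V₀ the solution is oscillatory, ψ ∝ e^{±ikx} with k = √(2m(E − V₀))/ℏ.
k = √(2 × 1 × 17.8) = 5.967.

k = 5.97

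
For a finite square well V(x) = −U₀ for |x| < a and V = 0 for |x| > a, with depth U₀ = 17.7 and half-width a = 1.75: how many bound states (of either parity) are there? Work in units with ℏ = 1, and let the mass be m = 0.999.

N = 7

The dimensionless depth is z₀ = a√(2mU₀)/ℏ = 1.75 × √(35.36) = 10.41.
A new bound state (alternating even/odd) appears each time z₀ passes a multiple of π/2, so N = ⌊2z₀/π⌋ + 1 = ⌊6.625⌋ + 1 = 7.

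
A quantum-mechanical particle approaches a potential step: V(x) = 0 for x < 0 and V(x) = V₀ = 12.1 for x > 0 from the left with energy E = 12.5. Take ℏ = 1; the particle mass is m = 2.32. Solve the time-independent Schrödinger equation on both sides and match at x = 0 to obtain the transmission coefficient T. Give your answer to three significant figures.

On each side the TISE gives plane waves with k = √(2m(E − V))/ℏ: k₁ = √(2·2.32·12.5) = 7.616, k₂ = √(2·2.32·0.4) = 1.362.
Continuity of ψ and ψ′ at the step yields the reflection amplitude r = (k₁ − k₂)/(k₁ + k₂) = 0.6965; thus R = |r|² = 0.4851, T = 0.5149.

T = 0.515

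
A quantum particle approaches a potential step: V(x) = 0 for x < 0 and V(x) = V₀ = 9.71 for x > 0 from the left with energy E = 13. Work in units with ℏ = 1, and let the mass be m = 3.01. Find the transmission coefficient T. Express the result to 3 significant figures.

T = 0.891

On each side the TISE gives plane waves with k = √(2m(E − V))/ℏ: k₁ = √(2·3.01·13) = 8.846, k₂ = √(2·3.01·3.29) = 4.450.
Matching ψ and ψ′ at x = 0 gives r = (k₁ − k₂)/(k₁ + k₂), so R = r² = 0.1093 and T = 1 − R = 0.8907.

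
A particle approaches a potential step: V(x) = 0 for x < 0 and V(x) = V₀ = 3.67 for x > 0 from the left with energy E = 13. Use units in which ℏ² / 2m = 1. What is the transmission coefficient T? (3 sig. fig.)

On each side the TISE gives plane waves with k = √(2m(E − V))/ℏ: k₁ = √(2·½·13) = 3.606, k₂ = √(2·½·9.33) = 3.055.
Matching ψ and ψ′ at x = 0 gives r = (k₁ − k₂)/(k₁ + k₂), so R = r² = 0.006846 and T = 1 − R = 0.9932.

T = 0.993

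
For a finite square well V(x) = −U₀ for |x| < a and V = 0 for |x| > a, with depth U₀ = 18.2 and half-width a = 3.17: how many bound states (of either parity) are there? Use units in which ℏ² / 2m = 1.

N = 9

The dimensionless depth is z₀ = a√(2mU₀)/ℏ = 3.17 × √(18.20) = 13.52.
A new bound state (alternating even/odd) appears each time z₀ passes a multiple of π/2, so N = ⌊2z₀/π⌋ + 1 = ⌊8.609⌋ + 1 = 9.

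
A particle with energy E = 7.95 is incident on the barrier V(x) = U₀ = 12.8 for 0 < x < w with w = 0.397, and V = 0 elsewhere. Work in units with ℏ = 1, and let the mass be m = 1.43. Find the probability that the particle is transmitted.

T = 0.179

Since E < U₀ the interior solution is evanescent with decay constant κ = √(2m(U₀ − E))/ℏ = 3.724.
κw = 1.479, sinh(κw) = 2.079.
Matching ψ, ψ′ at both faces gives T = [1 + U₀² sinh²(κw) / (4E(U₀ − E))]⁻¹ = 1/5.593 = 0.179.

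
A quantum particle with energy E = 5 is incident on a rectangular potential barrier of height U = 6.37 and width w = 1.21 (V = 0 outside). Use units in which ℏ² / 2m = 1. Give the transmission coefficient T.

E < U: inside the barrier ψ ∝ e^{±κx} with κ = √(2m(U − E))/ℏ = 1.170.
κw = 1.416, sinh(κw) = 1.940.
Matching ψ, ψ′ at both faces gives T = [1 + U² sinh²(κw) / (4E(U − E))]⁻¹ = 1/6.571 = 0.152.

T = 0.152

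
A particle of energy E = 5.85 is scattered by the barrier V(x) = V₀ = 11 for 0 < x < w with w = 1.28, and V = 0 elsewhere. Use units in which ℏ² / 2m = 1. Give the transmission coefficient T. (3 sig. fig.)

T = 0.0119

E < V₀: inside the barrier ψ ∝ e^{±κx} with κ = √(2m(V₀ − E))/ℏ = 2.269.
κw = 2.905, sinh(κw) = 9.103.
Matching ψ, ψ′ at both faces gives T = [1 + V₀² sinh²(κw) / (4E(V₀ − E))]⁻¹ = 1/84.21 = 0.0119.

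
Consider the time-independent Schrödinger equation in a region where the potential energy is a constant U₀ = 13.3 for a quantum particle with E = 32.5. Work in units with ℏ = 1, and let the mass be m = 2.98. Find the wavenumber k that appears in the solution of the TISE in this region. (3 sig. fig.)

With E > U₀ the solution is oscillatory, ψ ∝ e^{±ikx} with k = √(2m(E − U₀))/ℏ.
k = √(2 × 2.98 × 19.2) = 10.70.

k = 10.7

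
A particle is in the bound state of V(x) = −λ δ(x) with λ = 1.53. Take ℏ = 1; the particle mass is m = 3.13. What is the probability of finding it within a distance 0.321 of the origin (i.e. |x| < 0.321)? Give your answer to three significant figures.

The normalised bound state is ψ = √κ e^{−κ|x|} with κ = mλ/ℏ² = 4.789.
P(|x| < d) = ∫_{−d}^{d} κ e^{−2κ|x|} dx = 1 − e^{−2κd} = 1 − e^{−3.074} = 0.9538.

P = 0.954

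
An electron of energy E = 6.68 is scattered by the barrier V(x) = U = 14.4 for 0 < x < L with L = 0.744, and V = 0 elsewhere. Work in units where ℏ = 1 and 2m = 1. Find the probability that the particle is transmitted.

T = 0.0617

Since E < U the interior solution is evanescent with decay constant κ = √(2m(U − E))/ℏ = 2.778.
κL = 2.067, sinh(κL) = 3.888.
The exact tunnelling result is T⁻¹ = 1 + U² sinh²(κL) / [4E(U − E)] = 16.20, so T = 0.0617.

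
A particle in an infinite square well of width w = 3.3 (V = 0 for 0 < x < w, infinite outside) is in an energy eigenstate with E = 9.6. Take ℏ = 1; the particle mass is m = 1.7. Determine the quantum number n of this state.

From E_n = n²π²ℏ²/(2mw²) invert to n = √(2mw²E)/(πℏ).
n = (3.3/π) × √(2 × 1.7 × 9.6) = 6.001 → n = 6.

n = 6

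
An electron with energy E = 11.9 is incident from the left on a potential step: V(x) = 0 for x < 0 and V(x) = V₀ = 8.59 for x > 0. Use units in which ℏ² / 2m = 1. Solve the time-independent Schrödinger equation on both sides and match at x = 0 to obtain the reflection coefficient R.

On each side the TISE gives plane waves with k = √(2m(E − V))/ℏ: k₁ = √(2·½·11.9) = 3.450, k₂ = √(2·½·3.31) = 1.819.
Matching ψ and ψ′ at x = 0 gives r = (k₁ − k₂)/(k₁ + k₂), so R = r² = 0.09574 and T = 1 − R = 0.9043.

R = 0.0957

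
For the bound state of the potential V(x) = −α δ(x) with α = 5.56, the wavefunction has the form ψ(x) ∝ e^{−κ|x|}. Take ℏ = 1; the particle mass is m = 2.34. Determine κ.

κ = 13.0

Integrating the TISE across x = 0 gives the cusp condition ψ'(0⁺) − ψ'(0⁻) = −(2mα/ℏ²)ψ(0).
With ψ ∝ e^{−κ|x|} this yields −2κ = −2mα/ℏ², so κ = mα/ℏ² = 13.01.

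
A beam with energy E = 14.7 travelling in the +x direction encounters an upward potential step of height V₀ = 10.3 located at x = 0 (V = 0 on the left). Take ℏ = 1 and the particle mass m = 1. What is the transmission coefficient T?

The wavenumbers are k₁ = √(2mE)/ℏ = 5.422 on the left and k₂ = √(2m(E − V₀))/ℏ = 2.966 on the right.
Matching ψ and ψ′ at x = 0 gives r = (k₁ − k₂)/(k₁ + k₂), so R = r² = 0.08570 and T = 1 − R = 0.9143.

T = 0.914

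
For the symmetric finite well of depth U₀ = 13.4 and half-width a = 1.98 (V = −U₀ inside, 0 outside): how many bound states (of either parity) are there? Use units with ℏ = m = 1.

Define the well-strength parameter z₀ = (a/ℏ)√(2mU₀) = 1.98 × √(2·1·13.4) = 10.25.
A new bound state (alternating even/odd) appears each time z₀ passes a multiple of π/2, so N = ⌊2z₀/π⌋ + 1 = ⌊6.525⌋ + 1 = 7.

N = 7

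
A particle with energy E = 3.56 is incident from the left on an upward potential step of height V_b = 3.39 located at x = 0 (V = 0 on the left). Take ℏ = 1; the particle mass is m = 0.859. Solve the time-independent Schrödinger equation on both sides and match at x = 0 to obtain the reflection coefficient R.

R = 0.411

On each side the TISE gives plane waves with k = √(2m(E − V))/ℏ: k₁ = √(2·0.859·3.56) = 2.473, k₂ = √(2·0.859·0.17) = 0.5404.
Matching ψ and ψ′ at x = 0 gives r = (k₁ − k₂)/(k₁ + k₂), so R = r² = 0.4113 and T = 1 − R = 0.5887.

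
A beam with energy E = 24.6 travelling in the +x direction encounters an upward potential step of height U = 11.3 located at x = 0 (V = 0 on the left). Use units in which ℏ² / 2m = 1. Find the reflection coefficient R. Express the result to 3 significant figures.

R = 0.0233

On each side the TISE gives plane waves with k = √(2m(E − V))/ℏ: k₁ = √(2·½·24.6) = 4.960, k₂ = √(2·½·13.3) = 3.647.
Continuity of ψ and ψ′ at the step yields the reflection amplitude r = (k₁ − k₂)/(k₁ + k₂) = 0.1525; thus R = |r|² = 0.02327, T = 0.9767.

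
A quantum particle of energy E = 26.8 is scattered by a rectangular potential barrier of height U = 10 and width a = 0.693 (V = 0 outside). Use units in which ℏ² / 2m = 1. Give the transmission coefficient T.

T = 0.995

E > U: inside the barrier k₂ = √(2m(E − U))/ℏ = 4.099, k₂a = 2.840.
Matching at both interfaces gives T⁻¹ = 1 + U² sin²(k₂a) / [4E(E − U)] = 1.005, hence T = 0.995.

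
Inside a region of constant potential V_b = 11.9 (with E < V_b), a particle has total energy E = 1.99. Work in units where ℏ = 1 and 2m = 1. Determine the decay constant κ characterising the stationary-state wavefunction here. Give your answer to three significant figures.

Since E < V_b the TISE in this region is ψ'' = κ²ψ with κ = √(2m(V_b − E))/ℏ.
κ = √(2 × 0.5 × 9.91) = 3.148.

κ = 3.15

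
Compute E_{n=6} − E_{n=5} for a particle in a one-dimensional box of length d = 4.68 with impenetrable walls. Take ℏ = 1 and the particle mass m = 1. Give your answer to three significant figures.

E_n = n²π²ℏ²/(2md²), so ΔE = (6² − 5²) π²ℏ²/(2md²).
ΔE = 11 × π² / (2 × 1 × 4.68²) = 2.478.

ΔE = 2.48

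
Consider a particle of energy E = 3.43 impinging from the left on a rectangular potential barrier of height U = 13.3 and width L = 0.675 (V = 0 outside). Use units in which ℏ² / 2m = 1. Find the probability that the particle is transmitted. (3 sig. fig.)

E < U: inside the barrier ψ ∝ e^{±κx} with κ = √(2m(U − E))/ℏ = 3.142.
κL = 2.121, sinh(κL) = 4.108.
Matching ψ, ψ′ at both faces gives T = [1 + U² sinh²(κL) / (4E(U − E))]⁻¹ = 1/23.05 = 0.0434.

T = 0.0434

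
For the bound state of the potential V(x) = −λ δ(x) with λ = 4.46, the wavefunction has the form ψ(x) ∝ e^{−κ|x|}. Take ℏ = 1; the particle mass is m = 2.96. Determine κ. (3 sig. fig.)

Integrating the TISE across x = 0 gives the cusp condition ψ'(0⁺) − ψ'(0⁻) = −(2mλ/ℏ²)ψ(0).
With ψ ∝ e^{−κ|x|} this yields −2κ = −2mλ/ℏ², so κ = mλ/ℏ² = 13.20.

κ = 13.2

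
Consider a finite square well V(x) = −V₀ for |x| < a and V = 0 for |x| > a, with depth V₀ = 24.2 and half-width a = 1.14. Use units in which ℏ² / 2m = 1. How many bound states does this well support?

N = 4

Define the well-strength parameter z₀ = (a/ℏ)√(2mV₀) = 1.14 × √(2·0.5·24.2) = 5.608.
The even/odd transcendental equations gain one root per π/2 in z₀, giving N = 1 + ⌊2z₀/π⌋ = 1 + ⌊3.570⌋ = 4.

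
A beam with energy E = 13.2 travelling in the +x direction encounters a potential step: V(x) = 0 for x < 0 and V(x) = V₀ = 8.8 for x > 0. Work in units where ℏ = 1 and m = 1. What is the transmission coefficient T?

T = 0.928

On each side the TISE gives plane waves with k = √(2m(E − V))/ℏ: k₁ = √(2·1·13.2) = 5.138, k₂ = √(2·1·4.4) = 2.966.
Matching ψ and ψ′ at x = 0 gives r = (k₁ − k₂)/(k₁ + k₂), so R = r² = 0.07180 and T = 1 − R = 0.9282.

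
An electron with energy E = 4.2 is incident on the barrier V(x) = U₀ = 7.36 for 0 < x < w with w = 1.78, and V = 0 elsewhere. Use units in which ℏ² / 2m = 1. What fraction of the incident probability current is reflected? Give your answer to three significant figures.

E < U₀: inside the barrier ψ ∝ e^{±κx} with κ = √(2m(U₀ − E))/ℏ = 1.778.
κw = 3.164, sinh(κw) = 11.81.
The exact tunnelling result is T⁻¹ = 1 + U₀² sinh²(κw) / [4E(U₀ − E)] = 143.4, so T = 0.00697.
R = 1 − T = 0.993.

R = 0.993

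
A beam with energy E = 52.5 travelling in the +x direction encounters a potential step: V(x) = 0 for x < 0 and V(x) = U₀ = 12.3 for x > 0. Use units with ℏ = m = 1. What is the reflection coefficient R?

The wavenumbers are k₁ = √(2mE)/ℏ = 10.25 on the left and k₂ = √(2m(E − U₀))/ℏ = 8.967 on the right.
Matching ψ and ψ′ at x = 0 gives r = (k₁ − k₂)/(k₁ + k₂), so R = r² = 0.004441 and T = 1 − R = 0.9956.

R = 0.00444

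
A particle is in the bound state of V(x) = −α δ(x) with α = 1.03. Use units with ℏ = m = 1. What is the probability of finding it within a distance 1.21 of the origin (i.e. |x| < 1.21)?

The normalised bound state is ψ = √κ e^{−κ|x|} with κ = mα/ℏ² = 1.030.
P(|x| < d) = ∫_{−d}^{d} κ e^{−2κ|x|} dx = 1 − e^{−2κd} = 1 − e^{−2.493} = 0.9173.

P = 0.917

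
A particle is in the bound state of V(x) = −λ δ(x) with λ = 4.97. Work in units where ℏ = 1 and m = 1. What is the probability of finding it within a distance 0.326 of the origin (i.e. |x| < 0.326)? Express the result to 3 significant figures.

The normalised bound state is ψ = √κ e^{−κ|x|} with κ = mλ/ℏ² = 4.970.
P(|x| < d) = ∫_{−d}^{d} κ e^{−2κ|x|} dx = 1 − e^{−2κd} = 1 − e^{−3.240} = 0.9609.

P = 0.961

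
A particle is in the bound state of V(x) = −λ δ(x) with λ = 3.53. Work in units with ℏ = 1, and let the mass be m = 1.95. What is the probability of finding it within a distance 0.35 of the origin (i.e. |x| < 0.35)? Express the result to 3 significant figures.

P = 0.992

The normalised bound state is ψ = √κ e^{−κ|x|} with κ = mλ/ℏ² = 6.884.
P(|x| < d) = ∫_{−d}^{d} κ e^{−2κ|x|} dx = 1 − e^{−2κd} = 1 − e^{−4.818} = 0.9919.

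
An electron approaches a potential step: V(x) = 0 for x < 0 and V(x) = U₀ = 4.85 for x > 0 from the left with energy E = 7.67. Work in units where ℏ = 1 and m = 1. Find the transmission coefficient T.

On each side the TISE gives plane waves with k = √(2m(E − V))/ℏ: k₁ = √(2·1·7.67) = 3.917, k₂ = √(2·1·2.82) = 2.375.
Continuity of ψ and ψ′ at the step yields the reflection amplitude r = (k₁ − k₂)/(k₁ + k₂) = 0.2451; thus R = |r|² = 0.06005, T = 0.9399.

T = 0.940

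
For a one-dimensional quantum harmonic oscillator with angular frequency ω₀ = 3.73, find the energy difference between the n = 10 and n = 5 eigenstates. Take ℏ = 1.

E_n = ℏω₀(n + ½), so ΔE = (10 − 5) ℏω₀ = 5 × 3.73 = 18.65.

ΔE = 18.7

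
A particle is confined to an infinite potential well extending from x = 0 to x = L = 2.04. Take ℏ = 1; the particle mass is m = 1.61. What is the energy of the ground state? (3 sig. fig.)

Requiring ψ(0) = ψ(L) = 0 quantises k = nπ/L, hence E_n = ℏ²k²/2m = n²π²ℏ²/(2mL²).
E_1 = 1² × π² / (2 × 1.61 × 2.04²) = 0.7365.

E = 0.737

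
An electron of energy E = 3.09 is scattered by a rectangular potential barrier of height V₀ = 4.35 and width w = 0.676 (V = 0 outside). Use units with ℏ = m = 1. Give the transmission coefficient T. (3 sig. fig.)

E < V₀: inside the barrier ψ ∝ e^{±κx} with κ = √(2m(V₀ − E))/ℏ = 1.587.
κw = 1.073, sinh(κw) = 1.291.
Matching ψ, ψ′ at both faces gives T = [1 + V₀² sinh²(κw) / (4E(V₀ − E))]⁻¹ = 1/3.026 = 0.330.

T = 0.330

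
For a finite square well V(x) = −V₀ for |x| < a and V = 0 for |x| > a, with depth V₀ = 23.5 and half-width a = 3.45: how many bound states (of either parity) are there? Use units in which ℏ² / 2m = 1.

N = 11

Define the well-strength parameter z₀ = (a/ℏ)√(2mV₀) = 3.45 × √(2·0.5·23.5) = 16.72.
The even/odd transcendental equations gain one root per π/2 in z₀, giving N = 1 + ⌊2z₀/π⌋ = 1 + ⌊10.65⌋ = 11.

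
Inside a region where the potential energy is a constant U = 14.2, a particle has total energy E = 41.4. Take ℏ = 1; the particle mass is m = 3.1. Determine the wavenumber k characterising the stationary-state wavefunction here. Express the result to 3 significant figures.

With E > U the solution is oscillatory, ψ ∝ e^{±ikx} with k = √(2m(E − U))/ℏ.
k = √(2 × 3.1 × 27.2) = 12.99.

k = 13.0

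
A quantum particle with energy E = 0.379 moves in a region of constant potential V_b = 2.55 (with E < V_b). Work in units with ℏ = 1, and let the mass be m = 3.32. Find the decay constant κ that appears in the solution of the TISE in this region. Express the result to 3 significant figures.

κ = 3.80

Since E < V_b the TISE in this region is ψ'' = κ²ψ with κ = √(2m(V_b − E))/ℏ.
κ = √(2 × 3.32 × 2.171) = 3.797.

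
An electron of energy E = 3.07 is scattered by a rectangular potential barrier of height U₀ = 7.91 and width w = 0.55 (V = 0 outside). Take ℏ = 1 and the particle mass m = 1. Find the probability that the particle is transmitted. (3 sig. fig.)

E < U₀: inside the barrier ψ ∝ e^{±κx} with κ = √(2m(U₀ − E))/ℏ = 3.111.
κw = 1.711, sinh(κw) = 2.677.
The exact tunnelling result is T⁻¹ = 1 + U₀² sinh²(κw) / [4E(U₀ − E)] = 8.547, so T = 0.117.

T = 0.117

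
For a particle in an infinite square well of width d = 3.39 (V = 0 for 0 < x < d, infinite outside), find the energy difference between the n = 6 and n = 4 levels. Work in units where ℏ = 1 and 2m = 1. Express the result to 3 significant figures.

E_n = n²π²ℏ²/(2md²), so ΔE = (6² − 4²) π²ℏ²/(2md²).
ΔE = 20 × π² / (2 × 0.5 × 3.39²) = 17.18.

ΔE = 17.2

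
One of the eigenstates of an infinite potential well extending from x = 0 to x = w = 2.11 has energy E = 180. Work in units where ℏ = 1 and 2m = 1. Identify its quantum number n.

From E_n = n²π²ℏ²/(2mw²) invert to n = √(2mw²E)/(πℏ).
n = (2.11/π) × √(2 × 0.5 × 180) = 9.011 → n = 9.

n = 9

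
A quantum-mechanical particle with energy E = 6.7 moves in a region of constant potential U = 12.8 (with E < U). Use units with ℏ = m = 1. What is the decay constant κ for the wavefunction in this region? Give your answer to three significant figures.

κ = 3.49

Since E < U the TISE in this region is ψ'' = κ²ψ with κ = √(2m(U − E))/ℏ.
κ = √(2 × 1 × 6.1) = 3.493.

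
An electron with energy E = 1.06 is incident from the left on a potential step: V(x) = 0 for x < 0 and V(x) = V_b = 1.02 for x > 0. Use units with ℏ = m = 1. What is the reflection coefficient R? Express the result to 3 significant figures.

R = 0.455

The wavenumbers are k₁ = √(2mE)/ℏ = 1.456 on the left and k₂ = √(2m(E − V_b))/ℏ = 0.2828 on the right.
Matching ψ and ψ′ at x = 0 gives r = (k₁ − k₂)/(k₁ + k₂), so R = r² = 0.4552 and T = 1 − R = 0.5448.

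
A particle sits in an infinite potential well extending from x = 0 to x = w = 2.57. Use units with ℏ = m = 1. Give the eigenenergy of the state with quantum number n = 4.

E = 12.0

Requiring ψ(0) = ψ(w) = 0 quantises k = nπ/w, hence E_n = ℏ²k²/2m = n²π²ℏ²/(2mw²).
E_4 = 4² × π² / (2 × 1 × 2.57²) = 11.95.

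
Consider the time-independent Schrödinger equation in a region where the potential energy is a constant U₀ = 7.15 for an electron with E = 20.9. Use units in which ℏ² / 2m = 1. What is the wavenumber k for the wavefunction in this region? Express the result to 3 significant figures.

With E > U₀ the solution is oscillatory, ψ ∝ e^{±ikx} with k = √(2m(E − U₀))/ℏ.
k = √(2 × 0.5 × 13.75) = 3.708.

k = 3.71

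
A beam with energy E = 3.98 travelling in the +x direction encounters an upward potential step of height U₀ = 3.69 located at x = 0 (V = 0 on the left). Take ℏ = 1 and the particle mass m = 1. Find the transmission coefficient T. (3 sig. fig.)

On each side the TISE gives plane waves with k = √(2m(E − V))/ℏ: k₁ = √(2·1·3.98) = 2.821, k₂ = √(2·1·0.29) = 0.7616.
Continuity of ψ and ψ′ at the step yields the reflection amplitude r = (k₁ − k₂)/(k₁ + k₂) = 0.5749; thus R = |r|² = 0.3305, T = 0.6695.

T = 0.670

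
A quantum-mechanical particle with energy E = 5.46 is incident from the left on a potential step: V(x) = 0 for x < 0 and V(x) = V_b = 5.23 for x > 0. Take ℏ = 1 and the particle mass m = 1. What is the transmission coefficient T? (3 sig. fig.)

On each side the TISE gives plane waves with k = √(2m(E − V))/ℏ: k₁ = √(2·1·5.46) = 3.305, k₂ = √(2·1·0.23) = 0.6782.
Matching ψ and ψ′ at x = 0 gives r = (k₁ − k₂)/(k₁ + k₂), so R = r² = 0.4348 and T = 1 − R = 0.5652.

T = 0.565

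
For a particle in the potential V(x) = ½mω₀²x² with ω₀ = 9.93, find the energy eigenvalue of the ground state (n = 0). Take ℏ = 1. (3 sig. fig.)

E = 4.97

Using E_n = (n + ½)ℏω₀: E_0 = 0.5 × 9.93 = 4.965.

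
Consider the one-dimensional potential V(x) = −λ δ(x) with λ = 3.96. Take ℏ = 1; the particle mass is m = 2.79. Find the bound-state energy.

For x ≠ 0 the bound state is ψ ∝ e^{−κ|x|}; integrating the TISE across the delta gives the cusp condition 2κ = 2mλ/ℏ², so κ = 11.05.
Then E = −ℏ²κ²/(2m) = −mλ²/(2ℏ²) = -21.88.

E = -21.9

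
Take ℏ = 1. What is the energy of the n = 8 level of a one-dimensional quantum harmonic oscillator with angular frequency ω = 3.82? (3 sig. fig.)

E = 32.5

Using E_n = (n + ½)ℏω: E_8 = 8.5 × 3.82 = 32.47.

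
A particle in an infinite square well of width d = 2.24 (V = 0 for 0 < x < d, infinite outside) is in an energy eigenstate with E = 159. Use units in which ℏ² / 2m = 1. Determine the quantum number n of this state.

From E_n = n²π²ℏ²/(2md²) invert to n = √(2md²E)/(πℏ).
n = (2.24/π) × √(2 × 0.5 × 159) = 8.991 → n = 9.

n = 9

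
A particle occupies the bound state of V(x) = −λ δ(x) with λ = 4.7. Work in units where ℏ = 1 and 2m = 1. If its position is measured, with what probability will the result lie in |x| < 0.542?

P = 0.922

The normalised bound state is ψ = √κ e^{−κ|x|} with κ = mλ/ℏ² = 2.350.
P(|x| < d) = ∫_{−d}^{d} κ e^{−2κ|x|} dx = 1 − e^{−2κd} = 1 − e^{−2.547} = 0.9217.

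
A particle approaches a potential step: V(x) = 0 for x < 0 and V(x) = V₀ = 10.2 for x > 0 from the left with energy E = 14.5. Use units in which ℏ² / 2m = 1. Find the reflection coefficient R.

R = 0.0869

The wavenumbers are k₁ = √(2mE)/ℏ = 3.808 on the left and k₂ = √(2m(E − V₀))/ℏ = 2.074 on the right.
Matching ψ and ψ′ at x = 0 gives r = (k₁ − k₂)/(k₁ + k₂), so R = r² = 0.08694 and T = 1 − R = 0.9131.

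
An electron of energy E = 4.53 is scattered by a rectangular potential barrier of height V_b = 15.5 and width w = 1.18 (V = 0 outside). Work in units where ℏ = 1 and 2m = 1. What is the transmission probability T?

T = 0.00133

E < V_b: inside the barrier ψ ∝ e^{±κx} with κ = √(2m(V_b − E))/ℏ = 3.312.
κw = 3.908, sinh(κw) = 24.90.
The exact tunnelling result is T⁻¹ = 1 + V_b² sinh²(κw) / [4E(V_b − E)] = 750.2, so T = 0.00133.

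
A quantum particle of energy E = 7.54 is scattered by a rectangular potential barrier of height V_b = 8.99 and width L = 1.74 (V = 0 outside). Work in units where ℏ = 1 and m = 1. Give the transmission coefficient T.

T = 0.00577

Since E < V_b the interior solution is evanescent with decay constant κ = √(2m(V_b − E))/ℏ = 1.703.
κL = 2.963, sinh(κL) = 9.653.
Matching ψ, ψ′ at both faces gives T = [1 + V_b² sinh²(κL) / (4E(V_b − E))]⁻¹ = 1/173.2 = 0.00577.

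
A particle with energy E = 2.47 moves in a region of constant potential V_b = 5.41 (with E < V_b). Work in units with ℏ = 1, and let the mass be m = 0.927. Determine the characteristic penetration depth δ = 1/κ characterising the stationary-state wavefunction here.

Since E < V_b the TISE in this region is ψ'' = κ²ψ with κ = √(2m(V_b − E))/ℏ.
κ = √(2 × 0.927 × 2.94) = 2.335. The penetration depth is δ = 1/κ = 0.428.

δ = 0.428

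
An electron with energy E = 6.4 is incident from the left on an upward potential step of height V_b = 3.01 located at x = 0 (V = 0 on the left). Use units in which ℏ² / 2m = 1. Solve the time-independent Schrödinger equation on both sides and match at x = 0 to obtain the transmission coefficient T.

T = 0.975

On each side the TISE gives plane waves with k = √(2m(E − V))/ℏ: k₁ = √(2·½·6.4) = 2.530, k₂ = √(2·½·3.39) = 1.841.
Matching ψ and ψ′ at x = 0 gives r = (k₁ − k₂)/(k₁ + k₂), so R = r² = 0.02482 and T = 1 − R = 0.9752.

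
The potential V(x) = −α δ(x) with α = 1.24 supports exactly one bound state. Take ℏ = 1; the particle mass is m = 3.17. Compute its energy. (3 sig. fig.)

E = -2.44

For x ≠ 0 the bound state is ψ ∝ e^{−κ|x|}; integrating the TISE across the delta gives the cusp condition 2κ = 2mα/ℏ², so κ = 3.931.
Then E = −ℏ²κ²/(2m) = −mα²/(2ℏ²) = -2.437.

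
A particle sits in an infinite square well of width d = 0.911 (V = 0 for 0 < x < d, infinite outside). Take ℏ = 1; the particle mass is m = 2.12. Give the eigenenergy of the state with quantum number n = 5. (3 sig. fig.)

E = 70.1

Requiring ψ(0) = ψ(d) = 0 quantises k = nπ/d, hence E_n = ℏ²k²/2m = n²π²ℏ²/(2md²).
E_5 = 5² × π² / (2 × 2.12 × 0.911²) = 70.12.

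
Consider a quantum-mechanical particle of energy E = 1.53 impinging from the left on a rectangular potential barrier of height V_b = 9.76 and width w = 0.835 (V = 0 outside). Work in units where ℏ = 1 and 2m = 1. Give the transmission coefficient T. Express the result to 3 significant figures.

Since E < V_b the interior solution is evanescent with decay constant κ = √(2m(V_b − E))/ℏ = 2.869.
κw = 2.395, sinh(κw) = 5.441.
The exact tunnelling result is T⁻¹ = 1 + V_b² sinh²(κw) / [4E(V_b − E)] = 56.99, so T = 0.0175.

T = 0.0175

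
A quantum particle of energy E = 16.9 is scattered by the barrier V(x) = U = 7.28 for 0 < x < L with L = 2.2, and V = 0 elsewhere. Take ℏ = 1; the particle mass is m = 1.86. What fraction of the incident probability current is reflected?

R = 0.0249

Above the barrier the interior wavenumber is k₂ = √(2m(E − U))/ℏ = 5.982, giving phase k₂L = 13.16.
T = [1 + U² sin²(k₂L) / (4E(E − U))]⁻¹ = 1/1.026 = 0.975.
R = 1 − T = 0.0249.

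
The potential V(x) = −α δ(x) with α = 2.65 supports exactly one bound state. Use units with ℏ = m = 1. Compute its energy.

The bound state is ψ(x) = √κ e^{−κ|x|}. The derivative jump ψ'(0⁺) − ψ'(0⁻) = −(2mα/ℏ²)ψ(0) fixes κ = mα/ℏ² = 2.650.
Then E = −ℏ²κ²/(2m) = −mα²/(2ℏ²) = -3.511.

E = -3.51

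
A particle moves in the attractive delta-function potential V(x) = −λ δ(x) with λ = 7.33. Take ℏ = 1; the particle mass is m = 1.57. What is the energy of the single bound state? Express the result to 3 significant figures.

E = -42.2

The bound state is ψ(x) = √κ e^{−κ|x|}. The derivative jump ψ'(0⁺) − ψ'(0⁻) = −(2mλ/ℏ²)ψ(0) fixes κ = mλ/ℏ² = 11.51.
Then E = −ℏ²κ²/(2m) = −mλ²/(2ℏ²) = -42.18.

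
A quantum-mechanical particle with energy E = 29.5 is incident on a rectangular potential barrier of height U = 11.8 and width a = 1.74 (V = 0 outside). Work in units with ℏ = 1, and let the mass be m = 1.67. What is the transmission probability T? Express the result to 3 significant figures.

Above the barrier the interior wavenumber is k₂ = √(2m(E − U))/ℏ = 7.689, giving phase k₂a = 13.38.
Matching at both interfaces gives T⁻¹ = 1 + U² sin²(k₂a) / [4E(E − U)] = 1.035, hence T = 0.966.

T = 0.966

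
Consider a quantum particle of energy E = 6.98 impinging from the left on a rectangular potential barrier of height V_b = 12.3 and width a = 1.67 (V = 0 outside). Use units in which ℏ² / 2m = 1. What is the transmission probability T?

T = 0.00177

E < V_b: inside the barrier ψ ∝ e^{±κx} with κ = √(2m(V_b − E))/ℏ = 2.307.
κa = 3.852, sinh(κa) = 23.53.
Matching ψ, ψ′ at both faces gives T = [1 + V_b² sinh²(κa) / (4E(V_b − E))]⁻¹ = 1/564.9 = 0.00177.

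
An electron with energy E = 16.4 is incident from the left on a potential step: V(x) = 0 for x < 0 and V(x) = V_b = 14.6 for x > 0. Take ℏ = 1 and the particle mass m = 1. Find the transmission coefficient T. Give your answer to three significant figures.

T = 0.748

On each side the TISE gives plane waves with k = √(2m(E − V))/ℏ: k₁ = √(2·1·16.4) = 5.727, k₂ = √(2·1·1.8) = 1.897.
Continuity of ψ and ψ′ at the step yields the reflection amplitude r = (k₁ − k₂)/(k₁ + k₂) = 0.5023; thus R = |r|² = 0.2523, T = 0.7477.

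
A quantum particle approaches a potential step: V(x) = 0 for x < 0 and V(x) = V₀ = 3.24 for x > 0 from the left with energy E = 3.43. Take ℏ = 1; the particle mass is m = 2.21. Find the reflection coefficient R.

The wavenumbers are k₁ = √(2mE)/ℏ = 3.894 on the left and k₂ = √(2m(E − V₀))/ℏ = 0.9164 on the right.
Matching ψ and ψ′ at x = 0 gives r = (k₁ − k₂)/(k₁ + k₂), so R = r² = 0.3831 and T = 1 − R = 0.6169.

R = 0.383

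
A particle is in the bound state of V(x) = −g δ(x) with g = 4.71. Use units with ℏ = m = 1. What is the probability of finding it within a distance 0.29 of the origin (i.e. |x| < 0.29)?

The normalised bound state is ψ = √κ e^{−κ|x|} with κ = mg/ℏ² = 4.710.
P(|x| < d) = ∫_{−d}^{d} κ e^{−2κ|x|} dx = 1 − e^{−2κd} = 1 − e^{−2.732} = 0.9349.

P = 0.935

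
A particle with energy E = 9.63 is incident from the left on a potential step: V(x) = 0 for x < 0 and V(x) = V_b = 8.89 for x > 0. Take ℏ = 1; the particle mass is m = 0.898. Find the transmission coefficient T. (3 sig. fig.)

T = 0.680

On each side the TISE gives plane waves with k = √(2m(E − V))/ℏ: k₁ = √(2·0.898·9.63) = 4.159, k₂ = √(2·0.898·0.74) = 1.153.
Matching ψ and ψ′ at x = 0 gives r = (k₁ − k₂)/(k₁ + k₂), so R = r² = 0.3203 and T = 1 − R = 0.6797.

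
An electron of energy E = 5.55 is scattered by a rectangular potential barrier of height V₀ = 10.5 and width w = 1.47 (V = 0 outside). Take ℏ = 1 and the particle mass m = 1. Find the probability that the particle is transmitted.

E < V₀: inside the barrier ψ ∝ e^{±κx} with κ = √(2m(V₀ − E))/ℏ = 3.146.
κw = 4.625, sinh(κw) = 51.01.
The exact tunnelling result is T⁻¹ = 1 + V₀² sinh²(κw) / [4E(V₀ − E)] = 2611, so T = 0.000383.

T = 0.000383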